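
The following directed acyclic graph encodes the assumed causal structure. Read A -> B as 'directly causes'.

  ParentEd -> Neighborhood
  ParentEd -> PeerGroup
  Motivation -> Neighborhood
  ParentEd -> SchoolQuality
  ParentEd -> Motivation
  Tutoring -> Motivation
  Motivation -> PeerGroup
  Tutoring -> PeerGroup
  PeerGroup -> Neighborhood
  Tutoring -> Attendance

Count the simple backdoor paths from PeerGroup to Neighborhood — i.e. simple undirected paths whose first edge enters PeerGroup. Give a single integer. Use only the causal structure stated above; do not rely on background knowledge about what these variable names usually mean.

6

A backdoor path from PeerGroup to Neighborhood is any simple undirected path whose first edge points into PeerGroup (i.e. leaves PeerGroup via a parent).
Parents of PeerGroup: {Motivation, ParentEd, Tutoring}.
Enumerating:
  P1: PeerGroup <- Tutoring -> Motivation <- ParentEd -> Neighborhood
  P2: PeerGroup <- Tutoring -> Motivation -> Neighborhood
  P3: PeerGroup <- ParentEd -> Motivation -> Neighborhood
  P4: PeerGroup <- ParentEd -> Neighborhood
  P5: PeerGroup <- Motivation <- ParentEd -> Neighborhood
  P6: PeerGroup <- Motivation -> Neighborhood
That exhausts the simple backdoor paths. Count: 6.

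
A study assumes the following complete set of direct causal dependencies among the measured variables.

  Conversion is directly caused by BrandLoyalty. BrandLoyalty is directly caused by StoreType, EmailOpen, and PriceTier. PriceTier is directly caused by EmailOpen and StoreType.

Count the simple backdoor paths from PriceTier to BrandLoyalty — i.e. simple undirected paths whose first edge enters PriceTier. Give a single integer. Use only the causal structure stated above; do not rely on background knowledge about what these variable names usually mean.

2

A backdoor path from PriceTier to BrandLoyalty is any simple undirected path whose first edge points into PriceTier (i.e. leaves PriceTier via a parent).
Parents of PriceTier: {EmailOpen, StoreType}.
Enumerating:
  P1: PriceTier <- EmailOpen -> BrandLoyalty
  P2: PriceTier <- StoreType -> BrandLoyalty
That exhausts the simple backdoor paths. Count: 2.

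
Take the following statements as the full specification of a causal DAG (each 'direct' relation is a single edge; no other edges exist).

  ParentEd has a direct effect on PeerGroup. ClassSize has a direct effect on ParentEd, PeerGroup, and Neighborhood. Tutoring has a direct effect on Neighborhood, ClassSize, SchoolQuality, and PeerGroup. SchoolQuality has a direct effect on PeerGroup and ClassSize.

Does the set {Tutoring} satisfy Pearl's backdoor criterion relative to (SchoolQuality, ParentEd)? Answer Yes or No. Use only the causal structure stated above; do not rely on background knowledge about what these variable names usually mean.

Backdoor paths from SchoolQuality to ParentEd (paths whose first edge points into SchoolQuality):
  P1: SchoolQuality <- Tutoring -> ClassSize -> ParentEd
  P2: SchoolQuality <- Tutoring -> ClassSize -> PeerGroup <- ParentEd
  P3: SchoolQuality <- Tutoring -> Neighborhood <- ClassSize -> ParentEd
  P4: SchoolQuality <- Tutoring -> Neighborhood <- ClassSize -> PeerGroup <- ParentEd
  P5: SchoolQuality <- Tutoring -> PeerGroup <- ClassSize -> ParentEd
  P6: SchoolQuality <- Tutoring -> PeerGroup <- ParentEd
Condition 1 (no descendant of SchoolQuality in the set): holds — descendants of SchoolQuality are {ClassSize, Neighborhood, ParentEd, PeerGroup}; none are in {Tutoring}.
Condition 2 (every backdoor path blocked by {Tutoring}):
  P1: blocked at fork node Tutoring ∈ conditioning set.
  P2: blocked at fork node Tutoring ∈ conditioning set.
  P3: blocked at fork node Tutoring ∈ conditioning set.
  P4: blocked at fork node Tutoring ∈ conditioning set.
  P5: blocked at fork node Tutoring ∈ conditioning set.
  P6: blocked at fork node Tutoring ∈ conditioning set.
{Tutoring} satisfies the backdoor criterion.

Yes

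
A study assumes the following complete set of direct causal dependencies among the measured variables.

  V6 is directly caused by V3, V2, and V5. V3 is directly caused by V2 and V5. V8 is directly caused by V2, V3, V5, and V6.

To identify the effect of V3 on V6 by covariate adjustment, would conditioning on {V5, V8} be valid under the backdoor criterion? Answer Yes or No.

Backdoor paths from V3 to V6 (paths whose first edge points into V3):
  P1: V3 <- V5 -> V6
  P2: V3 <- V5 -> V8 <- V2 -> V6
  P3: V3 <- V5 -> V8 <- V6
  P4: V3 <- V2 -> V6
  P5: V3 <- V2 -> V8 <- V5 -> V6
  P6: V3 <- V2 -> V8 <- V6
Condition 1 (no descendant of V3 in the set): FAILS — V8 is a descendant of V3.
Condition 2 (every backdoor path blocked by {V5, V8}):
  P1: blocked at fork node V5 ∈ conditioning set.
  P2: blocked at fork node V5 ∈ conditioning set.
  P3: blocked at fork node V5 ∈ conditioning set.
  P4: open — no interior node is in the conditioning set.
  P5: blocked at fork node V5 ∈ conditioning set.
  P6: open — collider(s) V8 are conditioned on (or have a conditioned descendant) and no non-collider on the path is in the set.
{V5, V8} does not satisfy the backdoor criterion.

No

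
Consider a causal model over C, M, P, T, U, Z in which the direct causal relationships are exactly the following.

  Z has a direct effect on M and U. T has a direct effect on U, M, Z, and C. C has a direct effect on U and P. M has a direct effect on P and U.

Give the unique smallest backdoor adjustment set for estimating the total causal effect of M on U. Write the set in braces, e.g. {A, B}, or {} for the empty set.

{T, Z}

Variables eligible for adjustment (non-descendants of M, excluding M and U): {C, T, Z}.
Backdoor paths from M to U:
  P1: M <- T -> Z -> U
  P2: M <- T -> C -> U
  P3: M <- T -> U
  P4: M <- Z <- T -> C -> U
  P5: M <- Z <- T -> U
  P6: M <- Z -> U
The empty set is not sufficient: P1 (M <- T -> Z -> U) has no collider blocking it and no conditioned non-collider, so it is open.
Try {T, Z}:
  P1: blocked at fork node T ∈ conditioning set.
  P2: blocked at fork node T ∈ conditioning set.
  P3: blocked at fork node T ∈ conditioning set.
  P4: blocked at chain node Z ∈ conditioning set.
  P5: blocked at chain node Z ∈ conditioning set.
  P6: blocked at fork node Z ∈ conditioning set.
{T, Z} contains no descendant of M and blocks every backdoor path.
Every element of {T, Z} is needed (dropping T leaves P2 open; dropping Z leaves P6 open), so no proper subset is valid.
Among all size-2 subsets of the eligible variables, only {T, Z} blocks every backdoor path, so it is the unique smallest valid adjustment set.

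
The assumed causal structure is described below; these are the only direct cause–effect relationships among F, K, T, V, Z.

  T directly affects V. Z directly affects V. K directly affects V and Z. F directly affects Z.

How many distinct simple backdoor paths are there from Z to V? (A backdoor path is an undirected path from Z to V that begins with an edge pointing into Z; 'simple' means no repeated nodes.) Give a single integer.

1

A backdoor path from Z to V is any simple undirected path whose first edge points into Z (i.e. leaves Z via a parent).
Parents of Z: {F, K}.
Enumerating:
  P1: Z <- K -> V
That exhausts the simple backdoor paths. Count: 1.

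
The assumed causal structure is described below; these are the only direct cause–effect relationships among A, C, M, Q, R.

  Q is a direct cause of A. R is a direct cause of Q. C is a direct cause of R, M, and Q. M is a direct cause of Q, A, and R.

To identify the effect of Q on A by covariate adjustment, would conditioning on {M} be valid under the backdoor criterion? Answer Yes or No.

Backdoor paths from Q to A (paths whose first edge points into Q):
  P1: Q <- C -> M -> A
  P2: Q <- C -> R <- M -> A
  P3: Q <- M -> A
  P4: Q <- R <- C -> M -> A
  P5: Q <- R <- M -> A
Condition 1 (no descendant of Q in the set): holds — descendants of Q are {A}; none are in {M}.
Condition 2 (every backdoor path blocked by {M}):
  P1: blocked at chain node M ∈ conditioning set.
  P2: blocked at collider R (neither it nor any descendant is in the conditioning set).
  P3: blocked at fork node M ∈ conditioning set.
  P4: blocked at chain node M ∈ conditioning set.
  P5: blocked at fork node M ∈ conditioning set.
{M} satisfies the backdoor criterion.

Yes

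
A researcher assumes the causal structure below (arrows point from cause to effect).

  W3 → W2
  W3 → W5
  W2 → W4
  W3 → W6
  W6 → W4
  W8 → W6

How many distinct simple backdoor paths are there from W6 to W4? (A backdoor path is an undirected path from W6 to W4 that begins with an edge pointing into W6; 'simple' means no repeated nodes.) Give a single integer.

A backdoor path from W6 to W4 is any simple undirected path whose first edge points into W6 (i.e. leaves W6 via a parent).
Parents of W6: {W3, W8}.
Enumerating:
  P1: W6 <- W3 -> W2 -> W4
That exhausts the simple backdoor paths. Count: 1.

1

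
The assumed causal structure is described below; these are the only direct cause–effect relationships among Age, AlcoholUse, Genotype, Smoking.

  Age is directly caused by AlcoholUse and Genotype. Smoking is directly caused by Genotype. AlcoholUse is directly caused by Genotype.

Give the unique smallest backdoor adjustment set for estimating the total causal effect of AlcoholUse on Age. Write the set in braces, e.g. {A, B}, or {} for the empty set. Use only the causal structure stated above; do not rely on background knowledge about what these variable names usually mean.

Variables eligible for adjustment (non-descendants of AlcoholUse, excluding AlcoholUse and Age): {Genotype, Smoking}.
Backdoor paths from AlcoholUse to Age:
  P1: AlcoholUse <- Genotype -> Age
The empty set is not sufficient: P1 (AlcoholUse <- Genotype -> Age) has no collider blocking it and no conditioned non-collider, so it is open.
Try {Genotype}:
  P1: blocked at fork node Genotype ∈ conditioning set.
{Genotype} contains no descendant of AlcoholUse and blocks every backdoor path.
No other singleton works — e.g. {Smoking} leaves P1 open — so {Genotype} is the unique smallest valid adjustment set.

{Genotype}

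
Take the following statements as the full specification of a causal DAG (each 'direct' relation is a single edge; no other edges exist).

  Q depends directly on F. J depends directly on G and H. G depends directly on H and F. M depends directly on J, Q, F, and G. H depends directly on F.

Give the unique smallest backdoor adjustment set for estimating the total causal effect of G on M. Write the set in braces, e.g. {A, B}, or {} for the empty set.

Variables eligible for adjustment (non-descendants of G, excluding G and M): {F, H, Q}.
Backdoor paths from G to M:
  P1: G <- F -> H -> J -> M
  P2: G <- F -> Q -> M
  P3: G <- F -> M
  P4: G <- H <- F -> Q -> M
  P5: G <- H <- F -> M
  P6: G <- H -> J -> M
The empty set is not sufficient: P1 (G <- F -> H -> J -> M) has no collider blocking it and no conditioned non-collider, so it is open.
Try {F, H}:
  P1: blocked at fork node F ∈ conditioning set.
  P2: blocked at fork node F ∈ conditioning set.
  P3: blocked at fork node F ∈ conditioning set.
  P4: blocked at chain node H ∈ conditioning set.
  P5: blocked at chain node H ∈ conditioning set.
  P6: blocked at fork node H ∈ conditioning set.
{F, H} contains no descendant of G and blocks every backdoor path.
Every element of {F, H} is needed (dropping F leaves P2 open; dropping H leaves P6 open), so no proper subset is valid.
Among all size-2 subsets of the eligible variables, only {F, H} blocks every backdoor path, so it is the unique smallest valid adjustment set.

{F, H}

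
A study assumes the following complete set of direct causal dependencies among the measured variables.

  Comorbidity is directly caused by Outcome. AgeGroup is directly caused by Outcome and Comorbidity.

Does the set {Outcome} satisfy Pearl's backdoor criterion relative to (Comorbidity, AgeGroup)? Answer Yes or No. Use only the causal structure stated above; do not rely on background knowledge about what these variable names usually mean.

Backdoor paths from Comorbidity to AgeGroup (paths whose first edge points into Comorbidity):
  P1: Comorbidity <- Outcome -> AgeGroup
Condition 1 (no descendant of Comorbidity in the set): holds — descendants of Comorbidity are {AgeGroup}; none are in {Outcome}.
Condition 2 (every backdoor path blocked by {Outcome}):
  P1: blocked at fork node Outcome ∈ conditioning set.
{Outcome} satisfies the backdoor criterion.

Yes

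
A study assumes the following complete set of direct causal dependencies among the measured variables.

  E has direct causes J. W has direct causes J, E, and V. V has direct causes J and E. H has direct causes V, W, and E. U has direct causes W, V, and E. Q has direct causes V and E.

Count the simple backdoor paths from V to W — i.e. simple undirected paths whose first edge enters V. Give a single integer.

A backdoor path from V to W is any simple undirected path whose first edge points into V (i.e. leaves V via a parent).
Parents of V: {E, J}.
Enumerating:
  P1: V <- J -> E -> W
  P2: V <- J -> E -> U <- W
  P3: V <- J -> E -> H <- W
  P4: V <- J -> W
  P5: V <- E <- J -> W
  P6: V <- E -> W
  P7: V <- E -> U <- W
  P8: V <- E -> H <- W
That exhausts the simple backdoor paths. Count: 8.

8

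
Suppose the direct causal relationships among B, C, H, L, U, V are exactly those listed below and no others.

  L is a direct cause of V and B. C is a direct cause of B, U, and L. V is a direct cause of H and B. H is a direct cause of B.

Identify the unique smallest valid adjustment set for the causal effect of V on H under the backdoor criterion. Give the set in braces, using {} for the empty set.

{}

Variables eligible for adjustment (non-descendants of V, excluding V and H): {C, L, U}.
Backdoor paths from V to H:
  P1: V <- L <- C -> B <- H
  P2: V <- L -> B <- H
Each backdoor path contains an unconditioned collider, so every path is already blocked with the empty conditioning set:
  P1: blocked at collider B (neither it nor any descendant is in the conditioning set).
  P2: blocked at collider B (neither it nor any descendant is in the conditioning set).
The empty set is therefore the unique smallest valid set.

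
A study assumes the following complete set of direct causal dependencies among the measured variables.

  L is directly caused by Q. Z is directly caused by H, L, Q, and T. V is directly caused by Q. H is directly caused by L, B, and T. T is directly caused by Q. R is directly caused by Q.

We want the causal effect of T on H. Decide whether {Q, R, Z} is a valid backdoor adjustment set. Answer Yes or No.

Backdoor paths from T to H (paths whose first edge points into T):
  P1: T <- Q -> L -> H
  P2: T <- Q -> L -> Z <- H
  P3: T <- Q -> Z <- L -> H
  P4: T <- Q -> Z <- H
Condition 1 (no descendant of T in the set): FAILS — Z is a descendant of T.
Condition 2 (every backdoor path blocked by {Q, R, Z}):
  P1: blocked at fork node Q ∈ conditioning set.
  P2: blocked at fork node Q ∈ conditioning set.
  P3: blocked at fork node Q ∈ conditioning set.
  P4: blocked at fork node Q ∈ conditioning set.
{Q, R, Z} does not satisfy the backdoor criterion.

No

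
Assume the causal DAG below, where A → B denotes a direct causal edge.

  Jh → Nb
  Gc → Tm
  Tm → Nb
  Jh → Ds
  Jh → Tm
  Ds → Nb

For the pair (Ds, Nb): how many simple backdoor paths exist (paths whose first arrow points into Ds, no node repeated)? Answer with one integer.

2

A backdoor path from Ds to Nb is any simple undirected path whose first edge points into Ds (i.e. leaves Ds via a parent).
Parents of Ds: {Jh}.
Enumerating:
  P1: Ds <- Jh -> Tm -> Nb
  P2: Ds <- Jh -> Nb
That exhausts the simple backdoor paths. Count: 2.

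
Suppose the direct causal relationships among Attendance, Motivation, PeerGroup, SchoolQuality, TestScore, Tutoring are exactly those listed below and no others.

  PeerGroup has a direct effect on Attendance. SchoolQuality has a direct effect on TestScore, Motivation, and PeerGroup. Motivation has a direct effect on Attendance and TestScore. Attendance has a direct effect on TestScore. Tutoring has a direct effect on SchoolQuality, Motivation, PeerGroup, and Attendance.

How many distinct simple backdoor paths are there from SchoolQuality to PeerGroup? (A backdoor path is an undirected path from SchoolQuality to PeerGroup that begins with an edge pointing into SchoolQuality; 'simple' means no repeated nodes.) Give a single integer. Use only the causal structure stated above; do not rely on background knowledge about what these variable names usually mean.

4

A backdoor path from SchoolQuality to PeerGroup is any simple undirected path whose first edge points into SchoolQuality (i.e. leaves SchoolQuality via a parent).
Parents of SchoolQuality: {Tutoring}.
Enumerating:
  P1: SchoolQuality <- Tutoring -> PeerGroup
  P2: SchoolQuality <- Tutoring -> Motivation -> Attendance <- PeerGroup
  P3: SchoolQuality <- Tutoring -> Motivation -> TestScore <- Attendance <- PeerGroup
  P4: SchoolQuality <- Tutoring -> Attendance <- PeerGroup
That exhausts the simple backdoor paths. Count: 4.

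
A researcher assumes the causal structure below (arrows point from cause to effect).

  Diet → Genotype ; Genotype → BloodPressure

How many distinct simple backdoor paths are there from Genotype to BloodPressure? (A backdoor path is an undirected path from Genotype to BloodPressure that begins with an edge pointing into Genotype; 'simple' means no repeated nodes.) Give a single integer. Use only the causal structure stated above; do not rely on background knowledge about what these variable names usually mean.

0

A backdoor path from Genotype to BloodPressure is any simple undirected path whose first edge points into Genotype (i.e. leaves Genotype via a parent).
Parents of Genotype: {Diet}.
No simple path from any parent of Genotype reaches BloodPressure without revisiting Genotype, so there are no backdoor paths.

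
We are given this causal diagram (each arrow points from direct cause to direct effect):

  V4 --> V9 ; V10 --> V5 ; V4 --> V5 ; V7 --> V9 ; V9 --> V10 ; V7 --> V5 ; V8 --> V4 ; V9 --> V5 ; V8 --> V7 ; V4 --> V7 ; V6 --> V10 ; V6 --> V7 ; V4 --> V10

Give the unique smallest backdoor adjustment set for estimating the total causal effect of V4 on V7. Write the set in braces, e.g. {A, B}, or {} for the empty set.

{V8}

Variables eligible for adjustment (non-descendants of V4, excluding V4 and V7): {V6, V8}.
Backdoor paths from V4 to V7:
  P1: V4 <- V8 -> V7
The empty set is not sufficient: P1 (V4 <- V8 -> V7) has no collider blocking it and no conditioned non-collider, so it is open.
Try {V8}:
  P1: blocked at fork node V8 ∈ conditioning set.
{V8} contains no descendant of V4 and blocks every backdoor path.
No other singleton works — e.g. {V6} leaves P1 open — so {V8} is the unique smallest valid adjustment set.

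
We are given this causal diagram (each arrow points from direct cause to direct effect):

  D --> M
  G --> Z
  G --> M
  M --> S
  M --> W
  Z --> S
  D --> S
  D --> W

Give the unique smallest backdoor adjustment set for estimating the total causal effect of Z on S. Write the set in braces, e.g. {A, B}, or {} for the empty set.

{G}

Variables eligible for adjustment (non-descendants of Z, excluding Z and S): {D, G, M, W}.
Backdoor paths from Z to S:
  P1: Z <- G -> M <- D -> S
  P2: Z <- G -> M -> W <- D -> S
  P3: Z <- G -> M -> S
The empty set is not sufficient: P3 (Z <- G -> M -> S) has no collider blocking it and no conditioned non-collider, so it is open.
Try {G}:
  P1: blocked at fork node G ∈ conditioning set.
  P2: blocked at fork node G ∈ conditioning set.
  P3: blocked at fork node G ∈ conditioning set.
{G} contains no descendant of Z and blocks every backdoor path.
No other singleton works — e.g. {D} leaves P3 open — so {G} is the unique smallest valid adjustment set.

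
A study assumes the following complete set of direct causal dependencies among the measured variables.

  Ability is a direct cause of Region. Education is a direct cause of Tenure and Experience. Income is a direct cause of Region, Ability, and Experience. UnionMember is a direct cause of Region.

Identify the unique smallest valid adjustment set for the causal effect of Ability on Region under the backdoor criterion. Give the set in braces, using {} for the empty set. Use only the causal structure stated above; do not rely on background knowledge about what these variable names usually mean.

Variables eligible for adjustment (non-descendants of Ability, excluding Ability and Region): {Education, Experience, Income, Tenure, UnionMember}.
Backdoor paths from Ability to Region:
  P1: Ability <- Income -> Region
The empty set is not sufficient: P1 (Ability <- Income -> Region) has no collider blocking it and no conditioned non-collider, so it is open.
Try {Income}:
  P1: blocked at fork node Income ∈ conditioning set.
{Income} contains no descendant of Ability and blocks every backdoor path.
No other singleton works — e.g. {Education} leaves P1 open — so {Income} is the unique smallest valid adjustment set.

{Income}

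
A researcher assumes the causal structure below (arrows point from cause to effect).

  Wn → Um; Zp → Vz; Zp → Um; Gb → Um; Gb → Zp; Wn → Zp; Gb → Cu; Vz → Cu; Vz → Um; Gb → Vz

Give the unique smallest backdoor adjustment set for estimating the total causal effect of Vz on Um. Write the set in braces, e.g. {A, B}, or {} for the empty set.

{Gb, Zp}

Variables eligible for adjustment (non-descendants of Vz, excluding Vz and Um): {Gb, Wn, Zp}.
Backdoor paths from Vz to Um:
  P1: Vz <- Gb -> Zp <- Wn -> Um
  P2: Vz <- Gb -> Zp -> Um
  P3: Vz <- Gb -> Um
  P4: Vz <- Zp <- Wn -> Um
  P5: Vz <- Zp <- Gb -> Um
  P6: Vz <- Zp -> Um
The empty set is not sufficient: P2 (Vz <- Gb -> Zp -> Um) has no collider blocking it and no conditioned non-collider, so it is open.
Try {Gb, Zp}:
  P1: blocked at fork node Gb ∈ conditioning set.
  P2: blocked at fork node Gb ∈ conditioning set.
  P3: blocked at fork node Gb ∈ conditioning set.
  P4: blocked at chain node Zp ∈ conditioning set.
  P5: blocked at chain node Zp ∈ conditioning set.
  P6: blocked at fork node Zp ∈ conditioning set.
{Gb, Zp} contains no descendant of Vz and blocks every backdoor path.
Every element of {Gb, Zp} is needed (dropping Gb leaves P1 open; dropping Zp leaves P4 open), so no proper subset is valid.
Among all size-2 subsets of the eligible variables, only {Gb, Zp} blocks every backdoor path, so it is the unique smallest valid adjustment set.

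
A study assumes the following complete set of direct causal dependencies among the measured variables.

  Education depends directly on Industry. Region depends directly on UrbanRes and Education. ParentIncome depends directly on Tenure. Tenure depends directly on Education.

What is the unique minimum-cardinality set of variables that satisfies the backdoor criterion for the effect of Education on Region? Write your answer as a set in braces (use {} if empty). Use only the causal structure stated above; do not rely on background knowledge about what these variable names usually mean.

{}

Variables eligible for adjustment (non-descendants of Education, excluding Education and Region): {Industry, UrbanRes}.
Backdoor paths from Education to Region:
  (none)
With no backdoor paths the empty set already satisfies the criterion, and it is trivially minimal.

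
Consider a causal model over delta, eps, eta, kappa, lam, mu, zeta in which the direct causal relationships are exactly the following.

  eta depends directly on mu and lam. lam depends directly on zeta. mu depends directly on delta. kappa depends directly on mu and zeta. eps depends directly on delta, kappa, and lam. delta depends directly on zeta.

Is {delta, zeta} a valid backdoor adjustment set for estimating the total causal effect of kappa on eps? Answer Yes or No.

Backdoor paths from kappa to eps (paths whose first edge points into kappa):
  P1: kappa <- zeta -> delta -> mu -> eta <- lam -> eps
  P2: kappa <- zeta -> delta -> eps
  P3: kappa <- zeta -> lam -> eta <- mu <- delta -> eps
  P4: kappa <- zeta -> lam -> eps
  P5: kappa <- mu <- delta <- zeta -> lam -> eps
  P6: kappa <- mu <- delta -> eps
  P7: kappa <- mu -> eta <- lam <- zeta -> delta -> eps
  P8: kappa <- mu -> eta <- lam -> eps
Condition 1 (no descendant of kappa in the set): holds — descendants of kappa are {eps}; none are in {delta, zeta}.
Condition 2 (every backdoor path blocked by {delta, zeta}):
  P1: blocked at fork node zeta ∈ conditioning set.
  P2: blocked at fork node zeta ∈ conditioning set.
  P3: blocked at fork node zeta ∈ conditioning set.
  P4: blocked at fork node zeta ∈ conditioning set.
  P5: blocked at chain node delta ∈ conditioning set.
  P6: blocked at fork node delta ∈ conditioning set.
  P7: blocked at collider eta (neither it nor any descendant is in the conditioning set).
  P8: blocked at collider eta (neither it nor any descendant is in the conditioning set).
{delta, zeta} satisfies the backdoor criterion.

Yes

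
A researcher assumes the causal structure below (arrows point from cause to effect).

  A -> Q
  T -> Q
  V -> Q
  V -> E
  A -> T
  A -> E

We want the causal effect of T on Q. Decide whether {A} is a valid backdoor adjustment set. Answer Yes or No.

Backdoor paths from T to Q (paths whose first edge points into T):
  P1: T <- A -> E <- V -> Q
  P2: T <- A -> Q
Condition 1 (no descendant of T in the set): holds — descendants of T are {Q}; none are in {A}.
Condition 2 (every backdoor path blocked by {A}):
  P1: blocked at fork node A ∈ conditioning set.
  P2: blocked at fork node A ∈ conditioning set.
{A} satisfies the backdoor criterion.

Yes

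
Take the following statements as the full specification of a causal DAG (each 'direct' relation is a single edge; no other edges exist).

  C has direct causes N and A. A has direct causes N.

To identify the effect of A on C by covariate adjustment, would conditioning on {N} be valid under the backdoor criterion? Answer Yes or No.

Yes

Backdoor paths from A to C (paths whose first edge points into A):
  P1: A <- N -> C
Condition 1 (no descendant of A in the set): holds — descendants of A are {C}; none are in {N}.
Condition 2 (every backdoor path blocked by {N}):
  P1: blocked at fork node N ∈ conditioning set.
{N} satisfies the backdoor criterion.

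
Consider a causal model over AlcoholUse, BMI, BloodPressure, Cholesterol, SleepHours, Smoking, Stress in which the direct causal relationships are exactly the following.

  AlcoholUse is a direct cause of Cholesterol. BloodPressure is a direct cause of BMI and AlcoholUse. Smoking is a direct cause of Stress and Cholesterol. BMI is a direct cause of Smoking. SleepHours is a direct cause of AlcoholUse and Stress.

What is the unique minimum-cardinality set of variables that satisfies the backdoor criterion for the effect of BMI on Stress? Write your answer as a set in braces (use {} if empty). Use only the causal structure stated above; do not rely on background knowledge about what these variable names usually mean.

{}

Variables eligible for adjustment (non-descendants of BMI, excluding BMI and Stress): {AlcoholUse, BloodPressure, SleepHours}.
Backdoor paths from BMI to Stress:
  P1: BMI <- BloodPressure -> AlcoholUse <- SleepHours -> Stress
  P2: BMI <- BloodPressure -> AlcoholUse -> Cholesterol <- Smoking -> Stress
Each backdoor path contains an unconditioned collider, so every path is already blocked with the empty conditioning set:
  P1: blocked at collider AlcoholUse (neither it nor any descendant is in the conditioning set).
  P2: blocked at collider Cholesterol (neither it nor any descendant is in the conditioning set).
The empty set is therefore the unique smallest valid set.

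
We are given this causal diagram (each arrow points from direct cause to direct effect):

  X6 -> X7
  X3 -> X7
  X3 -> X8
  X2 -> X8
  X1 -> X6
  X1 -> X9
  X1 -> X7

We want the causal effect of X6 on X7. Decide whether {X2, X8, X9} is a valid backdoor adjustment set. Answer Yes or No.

Backdoor paths from X6 to X7 (paths whose first edge points into X6):
  P1: X6 <- X1 -> X7
Condition 1 (no descendant of X6 in the set): holds — descendants of X6 are {X7}; none are in {X2, X8, X9}.
Condition 2 (every backdoor path blocked by {X2, X8, X9}):
  P1: open — no interior node is in the conditioning set.
{X2, X8, X9} does not satisfy the backdoor criterion.

No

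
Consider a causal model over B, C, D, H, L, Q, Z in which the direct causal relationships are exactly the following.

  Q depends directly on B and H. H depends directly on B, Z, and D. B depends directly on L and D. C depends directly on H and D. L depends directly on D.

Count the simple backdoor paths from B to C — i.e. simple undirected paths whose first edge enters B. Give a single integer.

4

A backdoor path from B to C is any simple undirected path whose first edge points into B (i.e. leaves B via a parent).
Parents of B: {D, L}.
Enumerating:
  P1: B <- D -> H -> C
  P2: B <- D -> C
  P3: B <- L <- D -> H -> C
  P4: B <- L <- D -> C
That exhausts the simple backdoor paths. Count: 4.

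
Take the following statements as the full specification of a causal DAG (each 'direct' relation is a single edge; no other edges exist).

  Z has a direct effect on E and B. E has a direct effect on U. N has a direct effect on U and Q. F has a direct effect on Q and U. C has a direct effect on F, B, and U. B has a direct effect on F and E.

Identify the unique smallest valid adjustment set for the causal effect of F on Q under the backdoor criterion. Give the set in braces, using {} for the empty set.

Variables eligible for adjustment (non-descendants of F, excluding F and Q): {B, C, E, N, Z}.
Backdoor paths from F to Q:
  P1: F <- C -> B <- Z -> E -> U <- N -> Q
  P2: F <- C -> B -> E -> U <- N -> Q
  P3: F <- C -> U <- N -> Q
  P4: F <- B <- Z -> E -> U <- N -> Q
  P5: F <- B <- C -> U <- N -> Q
  P6: F <- B -> E -> U <- N -> Q
Each backdoor path contains an unconditioned collider, so every path is already blocked with the empty conditioning set:
  P1: blocked at collider B (neither it nor any descendant is in the conditioning set).
  P2: blocked at collider U (neither it nor any descendant is in the conditioning set).
  P3: blocked at collider U (neither it nor any descendant is in the conditioning set).
  P4: blocked at collider U (neither it nor any descendant is in the conditioning set).
  P5: blocked at collider U (neither it nor any descendant is in the conditioning set).
  P6: blocked at collider U (neither it nor any descendant is in the conditioning set).
The empty set is therefore the unique smallest valid set.

{}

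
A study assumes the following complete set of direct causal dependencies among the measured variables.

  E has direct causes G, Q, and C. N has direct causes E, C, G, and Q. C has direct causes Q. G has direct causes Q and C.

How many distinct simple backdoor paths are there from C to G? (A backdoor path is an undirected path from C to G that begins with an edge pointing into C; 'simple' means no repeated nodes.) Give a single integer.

A backdoor path from C to G is any simple undirected path whose first edge points into C (i.e. leaves C via a parent).
Parents of C: {Q}.
Enumerating:
  P1: C <- Q -> G
  P2: C <- Q -> E <- G
  P3: C <- Q -> E -> N <- G
  P4: C <- Q -> N <- G
  P5: C <- Q -> N <- E <- G
That exhausts the simple backdoor paths. Count: 5.

5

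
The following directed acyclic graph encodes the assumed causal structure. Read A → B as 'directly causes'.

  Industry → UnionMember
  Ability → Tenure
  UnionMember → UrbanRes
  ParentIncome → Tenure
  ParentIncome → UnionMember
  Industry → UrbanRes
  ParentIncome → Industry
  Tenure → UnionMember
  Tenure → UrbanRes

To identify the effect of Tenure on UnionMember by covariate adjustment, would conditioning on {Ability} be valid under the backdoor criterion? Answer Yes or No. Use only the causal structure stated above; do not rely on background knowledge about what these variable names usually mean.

No

Backdoor paths from Tenure to UnionMember (paths whose first edge points into Tenure):
  P1: Tenure <- ParentIncome -> Industry -> UnionMember
  P2: Tenure <- ParentIncome -> Industry -> UrbanRes <- UnionMember
  P3: Tenure <- ParentIncome -> UnionMember
Condition 1 (no descendant of Tenure in the set): holds — descendants of Tenure are {UnionMember, UrbanRes}; none are in {Ability}.
Condition 2 (every backdoor path blocked by {Ability}):
  P1: open — no interior node is in the conditioning set.
  P2: blocked at collider UrbanRes (neither it nor any descendant is in the conditioning set).
  P3: open — no interior node is in the conditioning set.
{Ability} does not satisfy the backdoor criterion.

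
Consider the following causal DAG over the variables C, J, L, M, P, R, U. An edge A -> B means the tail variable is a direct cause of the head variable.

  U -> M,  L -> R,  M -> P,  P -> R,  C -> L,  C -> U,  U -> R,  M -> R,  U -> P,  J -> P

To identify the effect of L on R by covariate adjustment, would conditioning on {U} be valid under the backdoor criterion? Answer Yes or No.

Yes

Backdoor paths from L to R (paths whose first edge points into L):
  P1: L <- C -> U -> M -> P -> R
  P2: L <- C -> U -> M -> R
  P3: L <- C -> U -> P <- M -> R
  P4: L <- C -> U -> P -> R
  P5: L <- C -> U -> R
Condition 1 (no descendant of L in the set): holds — descendants of L are {R}; none are in {U}.
Condition 2 (every backdoor path blocked by {U}):
  P1: blocked at chain node U ∈ conditioning set.
  P2: blocked at chain node U ∈ conditioning set.
  P3: blocked at chain node U ∈ conditioning set.
  P4: blocked at chain node U ∈ conditioning set.
  P5: blocked at chain node U ∈ conditioning set.
{U} satisfies the backdoor criterion.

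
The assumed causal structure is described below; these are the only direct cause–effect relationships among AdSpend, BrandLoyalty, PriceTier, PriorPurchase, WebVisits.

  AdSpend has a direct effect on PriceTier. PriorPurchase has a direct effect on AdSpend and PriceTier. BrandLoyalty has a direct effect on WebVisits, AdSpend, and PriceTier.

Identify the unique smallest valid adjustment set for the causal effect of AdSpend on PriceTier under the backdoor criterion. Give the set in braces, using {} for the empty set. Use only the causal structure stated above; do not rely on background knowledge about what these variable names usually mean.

Variables eligible for adjustment (non-descendants of AdSpend, excluding AdSpend and PriceTier): {BrandLoyalty, PriorPurchase, WebVisits}.
Backdoor paths from AdSpend to PriceTier:
  P1: AdSpend <- PriorPurchase -> PriceTier
  P2: AdSpend <- BrandLoyalty -> PriceTier
The empty set is not sufficient: P1 (AdSpend <- PriorPurchase -> PriceTier) has no collider blocking it and no conditioned non-collider, so it is open.
Try {BrandLoyalty, PriorPurchase}:
  P1: blocked at fork node PriorPurchase ∈ conditioning set.
  P2: blocked at fork node BrandLoyalty ∈ conditioning set.
{BrandLoyalty, PriorPurchase} contains no descendant of AdSpend and blocks every backdoor path.
Every element of {BrandLoyalty, PriorPurchase} is needed (dropping BrandLoyalty leaves P2 open; dropping PriorPurchase leaves P1 open), so no proper subset is valid.
Among all size-2 subsets of the eligible variables, only {BrandLoyalty, PriorPurchase} blocks every backdoor path, so it is the unique smallest valid adjustment set.

{BrandLoyalty, PriorPurchase}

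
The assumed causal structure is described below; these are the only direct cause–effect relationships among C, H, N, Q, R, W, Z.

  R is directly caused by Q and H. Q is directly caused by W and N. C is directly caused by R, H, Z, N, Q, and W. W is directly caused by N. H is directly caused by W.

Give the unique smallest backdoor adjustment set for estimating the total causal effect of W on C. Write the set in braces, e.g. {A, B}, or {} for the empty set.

Variables eligible for adjustment (non-descendants of W, excluding W and C): {N, Z}.
Backdoor paths from W to C:
  P1: W <- N -> Q -> R <- H -> C
  P2: W <- N -> Q -> R -> C
  P3: W <- N -> Q -> C
  P4: W <- N -> C
The empty set is not sufficient: P2 (W <- N -> Q -> R -> C) has no collider blocking it and no conditioned non-collider, so it is open.
Try {N}:
  P1: blocked at fork node N ∈ conditioning set.
  P2: blocked at fork node N ∈ conditioning set.
  P3: blocked at fork node N ∈ conditioning set.
  P4: blocked at fork node N ∈ conditioning set.
{N} contains no descendant of W and blocks every backdoor path.
No other singleton works — e.g. {Z} leaves P2 open — so {N} is the unique smallest valid adjustment set.

{N}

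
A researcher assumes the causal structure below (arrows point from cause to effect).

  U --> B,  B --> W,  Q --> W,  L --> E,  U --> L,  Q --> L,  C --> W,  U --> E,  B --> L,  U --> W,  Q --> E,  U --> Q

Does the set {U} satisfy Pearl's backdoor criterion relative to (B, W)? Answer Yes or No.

Yes

Backdoor paths from B to W (paths whose first edge points into B):
  P1: B <- U -> Q -> W
  P2: B <- U -> L <- Q -> W
  P3: B <- U -> L -> E <- Q -> W
  P4: B <- U -> W
  P5: B <- U -> E <- Q -> W
  P6: B <- U -> E <- L <- Q -> W
Condition 1 (no descendant of B in the set): holds — descendants of B are {E, L, W}; none are in {U}.
Condition 2 (every backdoor path blocked by {U}):
  P1: blocked at fork node U ∈ conditioning set.
  P2: blocked at fork node U ∈ conditioning set.
  P3: blocked at fork node U ∈ conditioning set.
  P4: blocked at fork node U ∈ conditioning set.
  P5: blocked at fork node U ∈ conditioning set.
  P6: blocked at fork node U ∈ conditioning set.
{U} satisfies the backdoor criterion.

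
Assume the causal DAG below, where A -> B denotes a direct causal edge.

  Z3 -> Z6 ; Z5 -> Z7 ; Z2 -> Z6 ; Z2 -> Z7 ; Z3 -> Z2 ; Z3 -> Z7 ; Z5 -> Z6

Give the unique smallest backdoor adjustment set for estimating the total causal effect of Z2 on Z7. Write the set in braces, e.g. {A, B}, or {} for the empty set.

{Z3}

Variables eligible for adjustment (non-descendants of Z2, excluding Z2 and Z7): {Z3, Z5}.
Backdoor paths from Z2 to Z7:
  P1: Z2 <- Z3 -> Z7
  P2: Z2 <- Z3 -> Z6 <- Z5 -> Z7
The empty set is not sufficient: P1 (Z2 <- Z3 -> Z7) has no collider blocking it and no conditioned non-collider, so it is open.
Try {Z3}:
  P1: blocked at fork node Z3 ∈ conditioning set.
  P2: blocked at fork node Z3 ∈ conditioning set.
{Z3} contains no descendant of Z2 and blocks every backdoor path.
No other singleton works — e.g. {Z5} leaves P1 open — so {Z3} is the unique smallest valid adjustment set.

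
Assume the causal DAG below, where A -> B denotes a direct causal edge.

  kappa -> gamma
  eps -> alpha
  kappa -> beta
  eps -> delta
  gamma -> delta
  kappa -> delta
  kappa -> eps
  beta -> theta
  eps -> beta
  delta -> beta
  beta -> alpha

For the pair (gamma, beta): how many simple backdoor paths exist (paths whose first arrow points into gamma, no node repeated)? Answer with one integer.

A backdoor path from gamma to beta is any simple undirected path whose first edge points into gamma (i.e. leaves gamma via a parent).
Parents of gamma: {kappa}.
Enumerating:
  P1: gamma <- kappa -> eps -> delta -> beta
  P2: gamma <- kappa -> eps -> beta
  P3: gamma <- kappa -> eps -> alpha <- beta
  P4: gamma <- kappa -> delta <- eps -> beta
  P5: gamma <- kappa -> delta <- eps -> alpha <- beta
  P6: gamma <- kappa -> delta -> beta
  P7: gamma <- kappa -> beta
That exhausts the simple backdoor paths. Count: 7.

7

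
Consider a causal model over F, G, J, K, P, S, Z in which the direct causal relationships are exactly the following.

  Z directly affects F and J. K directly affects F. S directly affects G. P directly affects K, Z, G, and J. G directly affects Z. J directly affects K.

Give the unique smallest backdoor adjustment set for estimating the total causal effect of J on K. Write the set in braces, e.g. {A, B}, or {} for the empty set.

{P}

Variables eligible for adjustment (non-descendants of J, excluding J and K): {G, P, S, Z}.
Backdoor paths from J to K:
  P1: J <- P -> G -> Z -> F <- K
  P2: J <- P -> Z -> F <- K
  P3: J <- P -> K
  P4: J <- Z <- P -> K
  P5: J <- Z <- G <- P -> K
  P6: J <- Z -> F <- K
The empty set is not sufficient: P3 (J <- P -> K) has no collider blocking it and no conditioned non-collider, so it is open.
Try {P}:
  P1: blocked at fork node P ∈ conditioning set.
  P2: blocked at fork node P ∈ conditioning set.
  P3: blocked at fork node P ∈ conditioning set.
  P4: blocked at fork node P ∈ conditioning set.
  P5: blocked at fork node P ∈ conditioning set.
  P6: blocked at collider F (neither it nor any descendant is in the conditioning set).
{P} contains no descendant of J and blocks every backdoor path.
No other singleton works — e.g. {S} leaves P3 open — so {P} is the unique smallest valid adjustment set.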